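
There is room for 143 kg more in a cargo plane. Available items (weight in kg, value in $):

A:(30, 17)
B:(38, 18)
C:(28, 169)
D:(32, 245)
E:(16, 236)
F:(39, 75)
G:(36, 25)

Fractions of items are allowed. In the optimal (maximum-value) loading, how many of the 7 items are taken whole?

4

Ratios (sorted): E 14.75, D 7.66, C 6.04, F 1.92, G 0.69, A 0.57, B 0.47
take E (16 @ 236); take D (32 @ 245); take C (28 @ 169); take F (39 @ 75); take 28/36 of G → 19.44. Capacity used 143/143.
4 item(s) taken whole; one partial (take 28/36 of G).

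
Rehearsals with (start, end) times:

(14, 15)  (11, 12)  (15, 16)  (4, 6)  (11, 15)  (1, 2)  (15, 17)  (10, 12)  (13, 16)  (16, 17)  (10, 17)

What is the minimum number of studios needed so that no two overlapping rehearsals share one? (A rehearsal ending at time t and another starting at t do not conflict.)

4

Count concurrent intervals with a sweep; the peak is the room count.
starts: [1, 4, 10, 10, 11, 11, 13, 14, 15, 15, 16]
ends:   [2, 6, 12, 12, 15, 15, 16, 16, 17, 17, 17]
s1→1 e2→0 s4→1 e6→0 s10→1 s10→2 s11→3 s11→4  — peak 4.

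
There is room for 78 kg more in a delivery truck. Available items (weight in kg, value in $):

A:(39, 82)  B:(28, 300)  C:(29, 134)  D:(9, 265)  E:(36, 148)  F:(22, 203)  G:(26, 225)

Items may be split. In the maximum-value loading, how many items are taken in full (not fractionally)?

3

Order: D (265/9=29.44) > B (300/28=10.71) > F (203/22=9.23) > G (225/26=8.65) > C (134/29=4.62) > E (148/36=4.11) > A (82/39=2.10)
Fill: take D (9 @ 265) → take B (28 @ 300) → take F (22 @ 203) → take 19/26 of G → 164.42; 78/78 used.
3 item(s) taken whole; one partial (take 19/26 of G).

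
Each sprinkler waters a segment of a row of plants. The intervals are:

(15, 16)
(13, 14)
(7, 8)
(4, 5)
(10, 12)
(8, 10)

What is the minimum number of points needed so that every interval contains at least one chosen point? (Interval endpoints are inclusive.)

5

Sorted: [4,5] [7,8] [8,10] [10,12] [13,14] [15,16]
{[4,5]} hit by 5; {[7,8],[8,10]} hit by 8; {[10,12]} hit by 12; {[13,14]} hit by 14; {[15,16]} hit by 16.
Points: 5, 8, 12, 14, 16 (5 total).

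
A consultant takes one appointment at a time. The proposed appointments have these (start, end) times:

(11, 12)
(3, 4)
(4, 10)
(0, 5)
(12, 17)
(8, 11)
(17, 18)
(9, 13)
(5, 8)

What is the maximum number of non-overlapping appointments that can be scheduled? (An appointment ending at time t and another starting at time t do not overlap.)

Order by finish time; keep every interval that doesn't clash with the previous kept one.
By end time: (3,4), (0,5), (5,8), (4,10), (8,11), (11,12), (9,13), (12,17), (17,18).
Pick (3,4); next start ≥ 4 → (5,8); next start ≥ 8 → (8,11); next start ≥ 11 → (11,12); next start ≥ 12 → (12,17); next start ≥ 17 → (17,18).
Selected 6 appointments.

6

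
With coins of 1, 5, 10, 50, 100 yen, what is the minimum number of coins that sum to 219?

8

Use the largest denomination that fits, subtract, and repeat.
219 − 2×100→19 − 1×10→9 − 1×5→4 − 4×1→0
Total coins = 2 + 1 + 1 + 4 = 8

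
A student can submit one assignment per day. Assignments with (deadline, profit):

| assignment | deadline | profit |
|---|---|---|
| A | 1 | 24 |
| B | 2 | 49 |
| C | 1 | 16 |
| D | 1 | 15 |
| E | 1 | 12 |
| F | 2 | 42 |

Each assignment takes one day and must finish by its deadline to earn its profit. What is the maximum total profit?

By profit: B(d2,49), F(d2,42), A(d1,24), C(d1,16), D(d1,15), E(d1,12)
B→slot 2; F→slot 1; A skipped; C skipped; D skipped; E skipped.
Profit = 42 + 49 = 91

91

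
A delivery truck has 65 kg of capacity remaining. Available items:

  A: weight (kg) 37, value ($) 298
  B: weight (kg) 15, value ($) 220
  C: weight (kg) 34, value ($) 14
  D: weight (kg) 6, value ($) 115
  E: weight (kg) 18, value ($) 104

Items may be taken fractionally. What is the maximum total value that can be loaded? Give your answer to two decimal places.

673.44

Greedy by value/weight ratio, highest first.
Order: D (115/6=19.17) > B (220/15=14.67) > A (298/37=8.05) > E (104/18=5.78) > C (14/34=0.41)
Fill: take D (6 @ 115) → take B (15 @ 220) → take A (37 @ 298) → take 7/18 of E → 40.44; 65/65 used.
Total value = 673.44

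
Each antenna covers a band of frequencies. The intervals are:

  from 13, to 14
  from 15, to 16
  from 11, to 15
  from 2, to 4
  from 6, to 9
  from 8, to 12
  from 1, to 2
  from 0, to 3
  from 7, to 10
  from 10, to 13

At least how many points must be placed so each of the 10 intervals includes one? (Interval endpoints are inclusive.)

4

Sort by right endpoint; whenever an interval is uncovered, place a point at its right end.
Sorted: [1,2] [0,3] [2,4] [6,9] [7,10] [8,12] [10,13] [13,14] [11,15] [15,16]
{[1,2],[0,3],[2,4]} hit by 2; {[6,9],[7,10],[8,12]} hit by 9; {[10,13],[13,14],[11,15]} hit by 13; {[15,16]} hit by 16.
Points: 2, 9, 13, 16 (4 total).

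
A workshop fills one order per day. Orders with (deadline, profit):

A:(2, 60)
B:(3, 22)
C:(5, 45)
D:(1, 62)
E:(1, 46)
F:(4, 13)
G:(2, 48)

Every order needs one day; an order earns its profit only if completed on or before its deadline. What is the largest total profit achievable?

Sort by profit descending; place each in the latest free slot ≤ its deadline.
Profit order: D=62 A=60 G=48 E=46 C=45 B=22 F=13
Assign: D→slot 1, A→slot 2, G skipped, E skipped, C→slot 5, B→slot 3, F→slot 4.
Slots: [1:D] [2:A] [3:B] [4:F] [5:C]
Profit = 62 + 60 + 22 + 13 + 45 = 202

202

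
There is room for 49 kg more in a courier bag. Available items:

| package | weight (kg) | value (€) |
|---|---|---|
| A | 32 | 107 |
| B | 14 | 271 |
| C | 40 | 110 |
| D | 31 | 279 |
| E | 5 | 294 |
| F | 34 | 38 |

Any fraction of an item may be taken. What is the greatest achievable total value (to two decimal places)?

835.00

Greedy by value/weight ratio, highest first.
Ratios (sorted): E 58.80, B 19.36, D 9.00, A 3.34, C 2.75, F 1.12
take E (5 @ 294); take B (14 @ 271); take 30/31 of D → 270.00. Capacity used 49/49.
Total value = 835.00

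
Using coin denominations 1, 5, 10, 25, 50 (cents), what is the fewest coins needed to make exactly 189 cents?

189 = 3×50 + 1×25 + 1×10 + 4×1
Total coins = 3 + 1 + 1 + 4 = 9

9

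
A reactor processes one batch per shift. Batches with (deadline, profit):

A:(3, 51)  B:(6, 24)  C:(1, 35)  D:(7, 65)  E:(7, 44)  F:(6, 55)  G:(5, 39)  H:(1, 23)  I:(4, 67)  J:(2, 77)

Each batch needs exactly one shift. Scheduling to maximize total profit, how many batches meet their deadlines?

Sort by profit descending; place each in the latest free slot ≤ its deadline.
Profit order: J=77 I=67 D=65 F=55 A=51 E=44 G=39 C=35 B=24 H=23
Assign: J→slot 2, I→slot 4, D→slot 7, F→slot 6, A→slot 3, E→slot 5, G→slot 1, C skipped, B skipped, H skipped.
Slots: [1:G] [2:J] [3:A] [4:I] [5:E] [6:F] [7:D]
7 of 10 scheduled.

7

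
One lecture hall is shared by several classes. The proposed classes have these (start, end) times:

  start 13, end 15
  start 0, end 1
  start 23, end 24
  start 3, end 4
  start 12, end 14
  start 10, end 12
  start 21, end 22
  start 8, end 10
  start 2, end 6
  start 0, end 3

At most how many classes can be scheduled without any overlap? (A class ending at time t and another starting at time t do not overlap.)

7

Sorted by end: (0,1)  (0,3)  (3,4)  (2,6)  (8,10)  (10,12)  (12,14)  (13,15)  (21,22)  (23,24)
take (0,1); take (3,4); take (8,10); take (10,12); take (12,14); take (21,22); take (23,24).
Selected 7 classes.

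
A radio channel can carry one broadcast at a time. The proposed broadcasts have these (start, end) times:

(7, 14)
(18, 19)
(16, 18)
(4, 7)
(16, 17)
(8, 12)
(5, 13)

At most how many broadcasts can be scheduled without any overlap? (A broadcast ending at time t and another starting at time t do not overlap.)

4

By end time: (4,7), (8,12), (5,13), (7,14), (16,17), (16,18), (18,19).
Pick (4,7); next start ≥ 7 → (8,12); next start ≥ 12 → (16,17); next start ≥ 17 → (18,19).
Selected 4 broadcasts.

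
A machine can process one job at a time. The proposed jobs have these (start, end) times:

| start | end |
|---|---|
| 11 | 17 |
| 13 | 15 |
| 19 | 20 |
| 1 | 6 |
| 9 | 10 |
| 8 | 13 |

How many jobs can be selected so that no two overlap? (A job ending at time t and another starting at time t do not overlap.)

Sorted by end: (1,6)  (9,10)  (8,13)  (13,15)  (11,17)  (19,20)
take (1,6); take (9,10); skip (8,13); take (13,15); take (19,20).
Selected 4 jobs.

4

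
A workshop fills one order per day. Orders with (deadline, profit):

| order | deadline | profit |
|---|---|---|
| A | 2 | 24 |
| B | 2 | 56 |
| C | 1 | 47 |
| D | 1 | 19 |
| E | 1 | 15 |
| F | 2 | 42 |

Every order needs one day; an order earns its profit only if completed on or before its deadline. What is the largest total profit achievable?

Sort by profit descending; place each in the latest free slot ≤ its deadline.
Profit order: B=56 C=47 F=42 A=24 D=19 E=15
Assign: B→slot 2, C→slot 1, F skipped, A skipped, D skipped, E skipped.
Slots: [1:C] [2:B]
Profit = 47 + 56 = 103

103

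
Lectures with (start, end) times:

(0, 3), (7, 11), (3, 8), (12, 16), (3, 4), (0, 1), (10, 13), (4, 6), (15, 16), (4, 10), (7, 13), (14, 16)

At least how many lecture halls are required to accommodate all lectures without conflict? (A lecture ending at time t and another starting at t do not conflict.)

4

The answer is the maximum number of intervals overlapping at any instant.
starts: [0, 0, 3, 3, 4, 4, 7, 7, 10, 12, 14, 15]
ends:   [1, 3, 4, 6, 8, 10, 11, 13, 13, 16, 16, 16]
s0→1 s0→2 e1→1 e3→0 s3→1 s3→2 e4→1 s4→2 s4→3 e6→2 s7→3 s7→4  — peak 4.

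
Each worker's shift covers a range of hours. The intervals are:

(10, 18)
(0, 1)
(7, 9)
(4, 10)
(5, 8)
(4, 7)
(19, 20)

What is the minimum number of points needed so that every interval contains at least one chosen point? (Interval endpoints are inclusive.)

4

Process intervals by earliest right end; each time one isn't hit yet, stab at its right endpoint.
Sorted: [0,1] [4,7] [5,8] [7,9] [4,10] [10,18] [19,20]
{[0,1]} hit by 1; {[4,7],[5,8],[7,9],[4,10]} hit by 7; {[10,18]} hit by 18; {[19,20]} hit by 20.
Points: 1, 7, 18, 20 (4 total).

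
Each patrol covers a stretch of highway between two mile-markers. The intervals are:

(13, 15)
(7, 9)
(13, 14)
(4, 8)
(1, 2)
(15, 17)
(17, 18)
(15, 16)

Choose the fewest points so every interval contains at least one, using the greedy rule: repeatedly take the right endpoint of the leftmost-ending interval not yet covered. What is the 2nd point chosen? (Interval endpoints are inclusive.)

Sorted: [1,2] [4,8] [7,9] [13,14] [13,15] [15,16] [15,17] [17,18]
{[1,2]} hit by 2; {[4,8],[7,9]} hit by 8; {[13,14],[13,15]} hit by 14; {[15,16],[15,17]} hit by 16; {[17,18]} hit by 18.
Points: 2, 8, 14, 16, 18 (5 total).

8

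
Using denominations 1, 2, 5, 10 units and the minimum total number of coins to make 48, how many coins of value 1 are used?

48 = 4×10 + 1×5 + 1×2 + 1×1
Count of 1: 1

1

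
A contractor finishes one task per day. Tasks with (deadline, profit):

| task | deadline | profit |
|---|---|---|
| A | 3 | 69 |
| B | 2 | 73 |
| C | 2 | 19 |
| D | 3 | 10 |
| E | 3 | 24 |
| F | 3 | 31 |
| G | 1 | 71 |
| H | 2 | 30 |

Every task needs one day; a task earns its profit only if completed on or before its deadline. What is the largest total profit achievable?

213

Sort by profit descending; place each in the latest free slot ≤ its deadline.
Profit order: B=73 G=71 A=69 F=31 H=30 E=24 C=19 D=10
Assign: B→slot 2, G→slot 1, A→slot 3, F skipped, H skipped, E skipped, C skipped, D skipped.
Slots: [1:G] [2:B] [3:A]
Profit = 71 + 73 + 69 = 213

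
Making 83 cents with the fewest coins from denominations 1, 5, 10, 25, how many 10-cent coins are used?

83 − 3×25→8 − 1×5→3 − 3×1→0
Count of 10: 0

0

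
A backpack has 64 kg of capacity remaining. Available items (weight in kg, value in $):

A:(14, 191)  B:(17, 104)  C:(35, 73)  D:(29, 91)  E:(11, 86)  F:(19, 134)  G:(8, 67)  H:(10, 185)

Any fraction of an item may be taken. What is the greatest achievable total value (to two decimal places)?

675.24

Ratios (sorted): H 18.50, A 13.64, G 8.38, E 7.82, F 7.05, B 6.12, D 3.14, C 2.09
take H (10 @ 185); take A (14 @ 191); take G (8 @ 67); take E (11 @ 86); take F (19 @ 134); take 2/17 of B → 12.24. Capacity used 64/64.
Total value = 675.24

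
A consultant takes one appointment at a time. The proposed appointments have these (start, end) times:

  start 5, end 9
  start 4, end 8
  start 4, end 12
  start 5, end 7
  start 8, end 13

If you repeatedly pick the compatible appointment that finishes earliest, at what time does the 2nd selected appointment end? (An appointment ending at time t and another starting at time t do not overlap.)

Sort by end time and greedily take each interval whose start is ≥ the last chosen end.
Sorted by end: (5,7)  (4,8)  (5,9)  (4,12)  (8,13)
take (5,7); skip (5,9); take (8,13).
Selected: (5,7) (8,13)

13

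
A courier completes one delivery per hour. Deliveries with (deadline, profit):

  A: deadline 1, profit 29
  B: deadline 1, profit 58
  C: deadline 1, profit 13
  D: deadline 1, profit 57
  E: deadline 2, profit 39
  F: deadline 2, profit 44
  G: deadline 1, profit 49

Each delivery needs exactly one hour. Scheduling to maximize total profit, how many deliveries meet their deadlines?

2

Profit order: B=58 D=57 G=49 F=44 E=39 A=29 C=13
Assign: B→slot 1, D skipped, G skipped, F→slot 2, E skipped, A skipped, C skipped.
Slots: [1:B] [2:F]
2 of 7 scheduled.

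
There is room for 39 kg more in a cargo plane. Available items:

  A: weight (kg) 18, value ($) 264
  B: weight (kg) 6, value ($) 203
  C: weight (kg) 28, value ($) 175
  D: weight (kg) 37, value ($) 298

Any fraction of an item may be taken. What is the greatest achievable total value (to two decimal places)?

Sort by value per unit weight and fill in that order.
Ratios (sorted): B 33.83, A 14.67, D 8.05, C 6.25
take B (6 @ 203); take A (18 @ 264); take 15/37 of D → 120.81. Capacity used 39/39.
Total value = 587.81

587.81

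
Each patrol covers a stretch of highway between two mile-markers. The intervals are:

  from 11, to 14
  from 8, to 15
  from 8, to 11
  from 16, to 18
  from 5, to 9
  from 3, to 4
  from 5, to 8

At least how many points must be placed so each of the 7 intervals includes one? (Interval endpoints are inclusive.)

Process intervals by earliest right end; each time one isn't hit yet, stab at its right endpoint.
Sorted: [3,4] [5,8] [5,9] [8,11] [11,14] [8,15] [16,18]
{[3,4]} hit by 4; {[5,8],[5,9],[8,11]} hit by 8; {[11,14],[8,15]} hit by 14; {[16,18]} hit by 18.
Points: 4, 8, 14, 18 (4 total).

4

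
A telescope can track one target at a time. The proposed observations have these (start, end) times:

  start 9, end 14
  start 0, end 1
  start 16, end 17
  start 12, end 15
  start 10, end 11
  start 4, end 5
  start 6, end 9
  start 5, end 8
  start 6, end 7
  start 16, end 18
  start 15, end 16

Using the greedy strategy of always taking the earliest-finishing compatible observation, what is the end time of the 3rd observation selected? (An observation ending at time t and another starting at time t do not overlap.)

By end time: (0,1), (4,5), (6,7), (5,8), (6,9), (10,11), (9,14), (12,15), (15,16), (16,17), (16,18).
Pick (0,1); next start ≥ 1 → (4,5); next start ≥ 5 → (6,7); next start ≥ 7 → (10,11); next start ≥ 11 → (12,15); next start ≥ 15 → (15,16); next start ≥ 16 → (16,17).
Selected: (0,1) (4,5) (6,7) (10,11) (12,15) (15,16) (16,17)

7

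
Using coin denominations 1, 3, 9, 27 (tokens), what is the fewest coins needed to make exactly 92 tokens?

6

Use the largest denomination that fits, subtract, and repeat.
92 = 3×27 + 1×9 + 2×1
Total coins = 3 + 1 + 2 = 6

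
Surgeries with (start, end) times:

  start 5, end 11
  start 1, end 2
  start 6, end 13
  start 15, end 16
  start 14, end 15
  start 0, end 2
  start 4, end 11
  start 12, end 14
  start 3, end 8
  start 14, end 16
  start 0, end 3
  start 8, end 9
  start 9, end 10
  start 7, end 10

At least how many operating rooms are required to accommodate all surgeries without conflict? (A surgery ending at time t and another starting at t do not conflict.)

5

The answer is the maximum number of intervals overlapping at any instant.
starts: [0, 0, 1, 3, 4, 5, 6, 7, 8, 9, 12, 14, 14, 15]
ends:   [2, 2, 3, 8, 9, 10, 10, 11, 11, 13, 14, 15, 16, 16]
s0→1 s0→2 s1→3 e2→2 e2→1 e3→0 s3→1 s4→2 s5→3 s6→4 s7→5  — peak 5.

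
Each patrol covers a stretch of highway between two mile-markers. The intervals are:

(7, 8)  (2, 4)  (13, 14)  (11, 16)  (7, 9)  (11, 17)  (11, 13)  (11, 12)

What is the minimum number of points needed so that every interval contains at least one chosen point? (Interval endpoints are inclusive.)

4

Sort by right endpoint; whenever an interval is uncovered, place a point at its right end.
Sorted: [2,4] [7,8] [7,9] [11,12] [11,13] [13,14] [11,16] [11,17]
{[2,4]} hit by 4; {[7,8],[7,9]} hit by 8; {[11,12],[11,13]} hit by 12; {[13,14],[11,16],[11,17]} hit by 14.
Points: 4, 8, 12, 14 (4 total).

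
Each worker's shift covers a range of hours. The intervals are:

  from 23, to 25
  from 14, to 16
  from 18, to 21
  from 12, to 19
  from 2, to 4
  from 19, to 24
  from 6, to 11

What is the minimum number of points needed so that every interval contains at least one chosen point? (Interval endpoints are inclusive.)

Process intervals by earliest right end; each time one isn't hit yet, stab at its right endpoint.
Sorted: [2,4] [6,11] [14,16] [12,19] [18,21] [19,24] [23,25]
{[2,4]} hit by 4; {[6,11]} hit by 11; {[14,16],[12,19]} hit by 16; {[18,21],[19,24]} hit by 21; {[23,25]} hit by 25.
Points: 4, 11, 16, 21, 25 (5 total).

5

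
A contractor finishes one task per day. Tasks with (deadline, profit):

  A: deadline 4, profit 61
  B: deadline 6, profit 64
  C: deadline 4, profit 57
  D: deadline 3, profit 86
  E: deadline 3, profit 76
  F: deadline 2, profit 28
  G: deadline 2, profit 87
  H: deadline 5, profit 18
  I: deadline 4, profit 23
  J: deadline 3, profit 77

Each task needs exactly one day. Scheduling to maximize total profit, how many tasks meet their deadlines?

6

Sort by profit descending; place each in the latest free slot ≤ its deadline.
By profit: G(d2,87), D(d3,86), J(d3,77), E(d3,76), B(d6,64), A(d4,61), C(d4,57), F(d2,28), I(d4,23), H(d5,18)
G→slot 2; D→slot 3; J→slot 1; E skipped; B→slot 6; A→slot 4; C skipped; F skipped; I skipped; H→slot 5.
6 of 10 scheduled.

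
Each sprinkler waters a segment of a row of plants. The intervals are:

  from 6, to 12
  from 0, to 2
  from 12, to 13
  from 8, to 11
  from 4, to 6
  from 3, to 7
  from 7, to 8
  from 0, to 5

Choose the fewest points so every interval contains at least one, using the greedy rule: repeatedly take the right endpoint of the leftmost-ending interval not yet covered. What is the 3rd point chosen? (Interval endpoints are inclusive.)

8

By right end: [0,2]  [0,5]  [4,6]  [3,7]  [7,8]  [8,11]  [6,12]  [12,13]
[0,2] uncovered → point at 2; [4,6] uncovered → point at 6; [7,8] uncovered → point at 8; [12,13] uncovered → point at 13.
Points: 2, 6, 8, 13 (4 total).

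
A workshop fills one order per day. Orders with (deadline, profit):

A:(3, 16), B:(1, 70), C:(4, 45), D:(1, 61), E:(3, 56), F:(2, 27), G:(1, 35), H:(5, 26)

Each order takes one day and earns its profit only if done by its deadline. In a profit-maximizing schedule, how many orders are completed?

By profit: B(d1,70), D(d1,61), E(d3,56), C(d4,45), G(d1,35), F(d2,27), H(d5,26), A(d3,16)
B→slot 1; D skipped; E→slot 3; C→slot 4; G skipped; F→slot 2; H→slot 5; A skipped.
5 of 8 scheduled.

5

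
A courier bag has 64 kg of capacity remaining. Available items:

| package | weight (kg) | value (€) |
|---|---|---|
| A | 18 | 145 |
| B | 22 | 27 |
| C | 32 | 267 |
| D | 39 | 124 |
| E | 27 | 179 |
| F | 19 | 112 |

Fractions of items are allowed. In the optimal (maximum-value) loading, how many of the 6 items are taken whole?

Greedy by value/weight ratio, highest first.
Order: C (267/32=8.34) > A (145/18=8.06) > E (179/27=6.63) > F (112/19=5.89) > D (124/39=3.18) > B (27/22=1.23)
Fill: take C (32 @ 267) → take A (18 @ 145) → take 14/27 of E → 92.81; 64/64 used.
2 item(s) taken whole; one partial (take 14/27 of E).

2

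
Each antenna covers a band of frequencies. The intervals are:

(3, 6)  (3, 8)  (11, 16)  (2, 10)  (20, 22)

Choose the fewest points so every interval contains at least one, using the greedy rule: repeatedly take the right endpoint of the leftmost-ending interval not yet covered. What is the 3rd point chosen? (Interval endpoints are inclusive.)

22

By right end: [3,6]  [3,8]  [2,10]  [11,16]  [20,22]
[3,6] uncovered → point at 6; [11,16] uncovered → point at 16; [20,22] uncovered → point at 22.
Points: 6, 16, 22 (3 total).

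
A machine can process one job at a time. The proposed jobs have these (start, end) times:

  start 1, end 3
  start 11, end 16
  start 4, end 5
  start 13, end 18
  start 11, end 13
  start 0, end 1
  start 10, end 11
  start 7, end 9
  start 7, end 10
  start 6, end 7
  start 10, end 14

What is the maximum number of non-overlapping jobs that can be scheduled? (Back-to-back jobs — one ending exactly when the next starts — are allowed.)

Sort by end time and greedily take each interval whose start is ≥ the last chosen end.
By end time: (0,1), (1,3), (4,5), (6,7), (7,9), (7,10), (10,11), (11,13), (10,14), (11,16), (13,18).
Pick (0,1); next start ≥ 1 → (1,3); next start ≥ 3 → (4,5); next start ≥ 5 → (6,7); next start ≥ 7 → (7,9); next start ≥ 9 → (10,11); next start ≥ 11 → (11,13); next start ≥ 13 → (13,18).
Selected 8 jobs.

8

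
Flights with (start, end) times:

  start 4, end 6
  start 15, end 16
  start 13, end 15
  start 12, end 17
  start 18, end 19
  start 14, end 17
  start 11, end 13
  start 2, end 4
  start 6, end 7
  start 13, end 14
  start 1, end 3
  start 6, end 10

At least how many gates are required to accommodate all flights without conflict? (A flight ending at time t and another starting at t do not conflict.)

3

Count concurrent intervals with a sweep; the peak is the room count.
starts: [1, 2, 4, 6, 6, 11, 12, 13, 13, 14, 15, 18]
ends:   [3, 4, 6, 7, 10, 13, 14, 15, 16, 17, 17, 19]
s1→1 s2→2 e3→1 e4→0 s4→1 e6→0 s6→1 s6→2 e7→1 e10→0 s11→1 s12→2 e13→1 s13→2 s13→3  — peak 3.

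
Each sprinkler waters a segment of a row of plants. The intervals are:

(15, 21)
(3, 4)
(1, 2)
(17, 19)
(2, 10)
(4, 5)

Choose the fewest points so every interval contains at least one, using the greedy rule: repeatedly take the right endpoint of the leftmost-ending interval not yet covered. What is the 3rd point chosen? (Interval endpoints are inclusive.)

19

Sort by right endpoint; whenever an interval is uncovered, place a point at its right end.
Sorted: [1,2] [3,4] [4,5] [2,10] [17,19] [15,21]
{[1,2]} hit by 2; {[3,4],[4,5],[2,10]} hit by 4; {[17,19],[15,21]} hit by 19.
Points: 2, 4, 19 (3 total).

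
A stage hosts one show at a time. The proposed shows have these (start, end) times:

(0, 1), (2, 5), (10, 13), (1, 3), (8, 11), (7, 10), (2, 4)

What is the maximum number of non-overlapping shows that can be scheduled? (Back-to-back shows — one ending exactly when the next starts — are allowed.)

By end time: (0,1), (1,3), (2,4), (2,5), (7,10), (8,11), (10,13).
Pick (0,1); next start ≥ 1 → (1,3); next start ≥ 3 → (7,10); next start ≥ 10 → (10,13).
Selected 4 shows.

4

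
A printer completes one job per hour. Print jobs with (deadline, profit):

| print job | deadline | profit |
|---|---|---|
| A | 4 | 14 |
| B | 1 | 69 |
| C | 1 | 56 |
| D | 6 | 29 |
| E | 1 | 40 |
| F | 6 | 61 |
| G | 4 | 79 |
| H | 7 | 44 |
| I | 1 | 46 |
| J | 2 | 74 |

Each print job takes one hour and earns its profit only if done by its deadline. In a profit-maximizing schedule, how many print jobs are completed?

By profit: G(d4,79), J(d2,74), B(d1,69), F(d6,61), C(d1,56), I(d1,46), H(d7,44), E(d1,40), D(d6,29), A(d4,14)
G→slot 4; J→slot 2; B→slot 1; F→slot 6; C skipped; I skipped; H→slot 7; E skipped; D→slot 5; A→slot 3.
7 of 10 scheduled.

7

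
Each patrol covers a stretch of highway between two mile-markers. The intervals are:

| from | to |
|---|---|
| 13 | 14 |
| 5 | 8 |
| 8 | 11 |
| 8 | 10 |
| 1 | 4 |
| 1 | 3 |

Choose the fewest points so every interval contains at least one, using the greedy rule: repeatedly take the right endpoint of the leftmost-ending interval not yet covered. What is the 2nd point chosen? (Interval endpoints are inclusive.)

8

Sorted: [1,3] [1,4] [5,8] [8,10] [8,11] [13,14]
{[1,3],[1,4]} hit by 3; {[5,8],[8,10],[8,11]} hit by 8; {[13,14]} hit by 14.
Points: 3, 8, 14 (3 total).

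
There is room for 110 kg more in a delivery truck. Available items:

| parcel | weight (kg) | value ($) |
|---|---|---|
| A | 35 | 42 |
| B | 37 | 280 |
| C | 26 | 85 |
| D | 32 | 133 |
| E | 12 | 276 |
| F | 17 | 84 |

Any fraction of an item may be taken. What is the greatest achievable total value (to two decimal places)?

Order: E (276/12=23.00) > B (280/37=7.57) > F (84/17=4.94) > D (133/32=4.16) > C (85/26=3.27) > A (42/35=1.20)
Fill: take E (12 @ 276) → take B (37 @ 280) → take F (17 @ 84) → take D (32 @ 133) → take 12/26 of C → 39.23; 110/110 used.
Total value = 812.23

812.23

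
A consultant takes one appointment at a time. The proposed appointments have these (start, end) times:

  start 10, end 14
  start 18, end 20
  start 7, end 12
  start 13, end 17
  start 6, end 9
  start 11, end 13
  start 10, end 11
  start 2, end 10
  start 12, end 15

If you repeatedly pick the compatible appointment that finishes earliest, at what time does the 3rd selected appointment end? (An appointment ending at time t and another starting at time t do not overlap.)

13

Sorted by end: (6,9)  (2,10)  (10,11)  (7,12)  (11,13)  (10,14)  (12,15)  (13,17)  (18,20)
take (6,9); skip (2,10); take (10,11); take (11,13); take (13,17); take (18,20).
Selected: (6,9) (10,11) (11,13) (13,17) (18,20)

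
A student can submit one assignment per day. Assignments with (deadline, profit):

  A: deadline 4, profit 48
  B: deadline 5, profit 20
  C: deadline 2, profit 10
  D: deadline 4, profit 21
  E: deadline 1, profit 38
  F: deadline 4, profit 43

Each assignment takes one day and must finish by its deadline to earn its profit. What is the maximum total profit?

By profit: A(d4,48), F(d4,43), E(d1,38), D(d4,21), B(d5,20), C(d2,10)
A→slot 4; F→slot 3; E→slot 1; D→slot 2; B→slot 5; C skipped.
Profit = 38 + 21 + 43 + 48 + 20 = 170

170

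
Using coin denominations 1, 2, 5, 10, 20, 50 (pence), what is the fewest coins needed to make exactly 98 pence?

6

Use the largest denomination that fits, subtract, and repeat.
98 − 1×50→48 − 2×20→8 − 1×5→3 − 1×2→1 − 1×1→0
Total coins = 1 + 2 + 1 + 1 + 1 = 6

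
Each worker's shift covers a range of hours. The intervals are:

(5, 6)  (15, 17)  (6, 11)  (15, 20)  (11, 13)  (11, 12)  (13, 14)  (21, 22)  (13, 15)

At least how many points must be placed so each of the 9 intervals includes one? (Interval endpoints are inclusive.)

By right end: [5,6]  [6,11]  [11,12]  [11,13]  [13,14]  [13,15]  [15,17]  [15,20]  [21,22]
[5,6] uncovered → point at 6; [11,12] uncovered → point at 12; [13,14] uncovered → point at 14; [15,17] uncovered → point at 17; [21,22] uncovered → point at 22.
Points: 6, 12, 14, 17, 22 (5 total).

5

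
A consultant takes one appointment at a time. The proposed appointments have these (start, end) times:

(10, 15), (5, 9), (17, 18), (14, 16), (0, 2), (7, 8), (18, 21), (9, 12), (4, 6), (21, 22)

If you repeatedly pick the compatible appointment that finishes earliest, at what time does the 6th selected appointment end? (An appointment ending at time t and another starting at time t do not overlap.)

By end time: (0,2), (4,6), (7,8), (5,9), (9,12), (10,15), (14,16), (17,18), (18,21), (21,22).
Pick (0,2); next start ≥ 2 → (4,6); next start ≥ 6 → (7,8); next start ≥ 8 → (9,12); next start ≥ 12 → (14,16); next start ≥ 16 → (17,18); next start ≥ 18 → (18,21); next start ≥ 21 → (21,22).
Selected: (0,2) (4,6) (7,8) (9,12) (14,16) (17,18) (18,21) (21,22)

18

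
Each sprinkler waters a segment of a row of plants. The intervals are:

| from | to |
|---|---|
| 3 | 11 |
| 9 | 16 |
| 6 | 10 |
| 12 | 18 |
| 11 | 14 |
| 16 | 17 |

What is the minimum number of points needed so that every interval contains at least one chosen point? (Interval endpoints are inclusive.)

3

Sorted: [6,10] [3,11] [11,14] [9,16] [16,17] [12,18]
{[6,10],[3,11]} hit by 10; {[11,14],[9,16]} hit by 14; {[16,17],[12,18]} hit by 17.
Points: 10, 14, 17 (3 total).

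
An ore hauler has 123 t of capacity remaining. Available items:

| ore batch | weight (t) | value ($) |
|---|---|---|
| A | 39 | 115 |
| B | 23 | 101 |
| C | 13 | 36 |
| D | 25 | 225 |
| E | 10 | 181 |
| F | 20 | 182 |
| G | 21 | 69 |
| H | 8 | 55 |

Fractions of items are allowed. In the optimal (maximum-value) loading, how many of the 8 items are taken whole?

6

Sort by value per unit weight and fill in that order.
Order: E (181/10=18.10) > F (182/20=9.10) > D (225/25=9.00) > H (55/8=6.88) > B (101/23=4.39) > G (69/21=3.29) > A (115/39=2.95) > C (36/13=2.77)
Fill: take E (10 @ 181) → take F (20 @ 182) → take D (25 @ 225) → take H (8 @ 55) → take B (23 @ 101) → take G (21 @ 69) → take 16/39 of A → 47.18; 123/123 used.
6 item(s) taken whole; one partial (take 16/39 of A).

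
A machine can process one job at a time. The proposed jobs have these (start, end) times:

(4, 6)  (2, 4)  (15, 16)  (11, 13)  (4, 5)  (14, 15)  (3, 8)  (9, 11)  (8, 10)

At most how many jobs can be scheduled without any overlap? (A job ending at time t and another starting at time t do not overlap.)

Sort by end time and greedily take each interval whose start is ≥ the last chosen end.
Sorted by end: (2,4)  (4,5)  (4,6)  (3,8)  (8,10)  (9,11)  (11,13)  (14,15)  (15,16)
take (2,4); take (4,5); skip (4,6); take (8,10); take (11,13); take (14,15); take (15,16).
Selected 6 jobs.

6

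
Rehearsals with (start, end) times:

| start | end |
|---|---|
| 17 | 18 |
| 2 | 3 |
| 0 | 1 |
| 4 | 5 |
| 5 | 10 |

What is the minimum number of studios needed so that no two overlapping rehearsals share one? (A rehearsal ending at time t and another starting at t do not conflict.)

starts: [0, 2, 4, 5, 17]
ends:   [1, 3, 5, 10, 18]
s0→1  — peak 1.

1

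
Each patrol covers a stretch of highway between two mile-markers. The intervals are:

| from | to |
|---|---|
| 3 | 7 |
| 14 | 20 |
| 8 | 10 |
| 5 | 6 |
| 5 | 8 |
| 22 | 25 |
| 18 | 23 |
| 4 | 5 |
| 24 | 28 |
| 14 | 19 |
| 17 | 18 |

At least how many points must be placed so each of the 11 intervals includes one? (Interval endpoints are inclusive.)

Process intervals by earliest right end; each time one isn't hit yet, stab at its right endpoint.
By right end: [4,5]  [5,6]  [3,7]  [5,8]  [8,10]  [17,18]  [14,19]  [14,20]  [18,23]  [22,25]  [24,28]
[4,5] uncovered → point at 5; [8,10] uncovered → point at 10; [17,18] uncovered → point at 18; [22,25] uncovered → point at 25.
Points: 5, 10, 18, 25 (4 total).

4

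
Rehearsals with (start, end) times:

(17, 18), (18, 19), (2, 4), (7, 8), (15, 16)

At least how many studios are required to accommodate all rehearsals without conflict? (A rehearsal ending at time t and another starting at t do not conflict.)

starts: [2, 7, 15, 17, 18]
ends:   [4, 8, 16, 18, 19]
s2→1  — peak 1.

1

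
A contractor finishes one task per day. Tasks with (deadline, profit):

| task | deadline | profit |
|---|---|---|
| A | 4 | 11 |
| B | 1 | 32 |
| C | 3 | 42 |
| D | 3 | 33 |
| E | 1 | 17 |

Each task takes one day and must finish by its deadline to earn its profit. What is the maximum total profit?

Profit order: C=42 D=33 B=32 E=17 A=11
Assign: C→slot 3, D→slot 2, B→slot 1, E skipped, A→slot 4.
Slots: [1:B] [2:D] [3:C] [4:A]
Profit = 32 + 33 + 42 + 11 = 118

118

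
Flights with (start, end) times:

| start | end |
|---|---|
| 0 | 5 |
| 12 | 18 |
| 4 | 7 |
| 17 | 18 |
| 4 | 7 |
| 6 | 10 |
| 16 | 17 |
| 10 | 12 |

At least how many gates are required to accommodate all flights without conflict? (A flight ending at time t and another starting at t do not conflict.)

3

starts: [0, 4, 4, 6, 10, 12, 16, 17]
ends:   [5, 7, 7, 10, 12, 17, 18, 18]
s0→1 s4→2 s4→3  — peak 3.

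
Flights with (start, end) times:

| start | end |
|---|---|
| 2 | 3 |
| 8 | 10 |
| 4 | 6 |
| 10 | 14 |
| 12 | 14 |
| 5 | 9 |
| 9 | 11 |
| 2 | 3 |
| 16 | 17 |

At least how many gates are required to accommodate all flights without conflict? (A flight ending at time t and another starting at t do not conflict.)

Count concurrent intervals with a sweep; the peak is the room count.
Events (time:±→running): 2:+→1 2:+→2 … peak 2.

2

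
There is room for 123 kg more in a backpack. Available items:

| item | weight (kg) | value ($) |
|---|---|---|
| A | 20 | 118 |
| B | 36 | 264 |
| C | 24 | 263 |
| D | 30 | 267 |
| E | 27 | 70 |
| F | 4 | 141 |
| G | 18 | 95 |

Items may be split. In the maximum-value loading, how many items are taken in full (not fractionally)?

5

Sort by value per unit weight and fill in that order.
Ratios (sorted): F 35.25, C 10.96, D 8.90, B 7.33, A 5.90, G 5.28, E 2.59
take F (4 @ 141); take C (24 @ 263); take D (30 @ 267); take B (36 @ 264); take A (20 @ 118); take 9/18 of G → 47.50. Capacity used 123/123.
5 item(s) taken whole; one partial (take 9/18 of G).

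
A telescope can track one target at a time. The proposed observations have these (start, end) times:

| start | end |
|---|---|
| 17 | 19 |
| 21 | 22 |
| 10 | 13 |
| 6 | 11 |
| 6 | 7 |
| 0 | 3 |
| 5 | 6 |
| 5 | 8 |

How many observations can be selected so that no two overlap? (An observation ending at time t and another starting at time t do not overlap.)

6

Order by finish time; keep every interval that doesn't clash with the previous kept one.
Sorted by end: (0,3)  (5,6)  (6,7)  (5,8)  (6,11)  (10,13)  (17,19)  (21,22)
take (0,3); take (5,6); take (6,7); skip (5,8); skip (6,11); take (10,13); take (17,19); take (21,22).
Selected 6 observations.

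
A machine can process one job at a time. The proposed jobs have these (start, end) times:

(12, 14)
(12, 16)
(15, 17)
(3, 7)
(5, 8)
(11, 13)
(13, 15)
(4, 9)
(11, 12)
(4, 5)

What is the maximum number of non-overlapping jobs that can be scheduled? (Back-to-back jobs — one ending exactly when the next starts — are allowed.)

5

Order by finish time; keep every interval that doesn't clash with the previous kept one.
By end time: (4,5), (3,7), (5,8), (4,9), (11,12), (11,13), (12,14), (13,15), (12,16), (15,17).
Pick (4,5); next start ≥ 5 → (5,8); next start ≥ 8 → (11,12); next start ≥ 12 → (12,14); next start ≥ 14 → (15,17).
Selected 5 jobs.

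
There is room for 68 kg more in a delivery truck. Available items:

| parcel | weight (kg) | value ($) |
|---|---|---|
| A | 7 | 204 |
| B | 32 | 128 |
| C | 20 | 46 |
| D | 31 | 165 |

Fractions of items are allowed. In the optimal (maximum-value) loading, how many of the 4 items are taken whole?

Ratios (sorted): A 29.14, D 5.32, B 4.00, C 2.30
take A (7 @ 204); take D (31 @ 165); take 30/32 of B → 120.00. Capacity used 68/68.
2 item(s) taken whole; one partial (take 30/32 of B).

2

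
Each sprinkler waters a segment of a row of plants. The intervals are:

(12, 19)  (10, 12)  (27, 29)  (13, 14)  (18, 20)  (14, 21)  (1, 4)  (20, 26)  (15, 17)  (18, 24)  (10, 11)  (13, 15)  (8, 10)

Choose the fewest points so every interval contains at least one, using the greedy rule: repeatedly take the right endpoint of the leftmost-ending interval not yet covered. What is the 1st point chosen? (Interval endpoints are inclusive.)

Sort by right endpoint; whenever an interval is uncovered, place a point at its right end.
Sorted: [1,4] [8,10] [10,11] [10,12] [13,14] [13,15] [15,17] [12,19] [18,20] [14,21] [18,24] [20,26] [27,29]
{[1,4]} hit by 4; {[8,10],[10,11],[10,12]} hit by 10; {[13,14],[13,15]} hit by 14; {[15,17],[12,19]} hit by 17; {[18,20],[14,21],[18,24],[20,26]} hit by 20; {[27,29]} hit by 29.
Points: 4, 10, 14, 17, 20, 29 (6 total).

4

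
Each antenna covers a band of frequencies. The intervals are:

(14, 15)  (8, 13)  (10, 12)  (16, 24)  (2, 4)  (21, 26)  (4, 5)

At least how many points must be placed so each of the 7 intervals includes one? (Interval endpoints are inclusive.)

By right end: [2,4]  [4,5]  [10,12]  [8,13]  [14,15]  [16,24]  [21,26]
[2,4] uncovered → point at 4; [10,12] uncovered → point at 12; [14,15] uncovered → point at 15; [16,24] uncovered → point at 24.
Points: 4, 12, 15, 24 (4 total).

4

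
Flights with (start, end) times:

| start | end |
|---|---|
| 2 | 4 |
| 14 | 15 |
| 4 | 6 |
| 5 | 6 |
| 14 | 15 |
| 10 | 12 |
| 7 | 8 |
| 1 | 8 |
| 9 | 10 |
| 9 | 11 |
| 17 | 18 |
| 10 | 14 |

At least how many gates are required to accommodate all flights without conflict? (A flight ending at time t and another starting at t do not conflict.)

Count concurrent intervals with a sweep; the peak is the room count.
Events (time:±→running): 1:+→1 2:+→2 4:-→1 4:+→2 5:+→3 … peak 3.

3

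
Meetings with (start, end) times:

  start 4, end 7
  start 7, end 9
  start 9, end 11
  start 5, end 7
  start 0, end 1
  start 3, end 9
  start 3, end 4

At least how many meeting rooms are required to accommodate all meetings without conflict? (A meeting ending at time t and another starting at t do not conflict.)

3

The answer is the maximum number of intervals overlapping at any instant.
starts: [0, 3, 3, 4, 5, 7, 9]
ends:   [1, 4, 7, 7, 9, 9, 11]
s0→1 e1→0 s3→1 s3→2 e4→1 s4→2 s5→3  — peak 3.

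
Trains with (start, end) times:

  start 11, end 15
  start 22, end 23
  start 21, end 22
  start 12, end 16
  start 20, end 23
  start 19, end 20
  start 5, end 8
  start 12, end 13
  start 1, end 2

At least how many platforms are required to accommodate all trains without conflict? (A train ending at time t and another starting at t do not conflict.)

starts: [1, 5, 11, 12, 12, 19, 20, 21, 22]
ends:   [2, 8, 13, 15, 16, 20, 22, 23, 23]
s1→1 e2→0 s5→1 e8→0 s11→1 s12→2 s12→3  — peak 3.

3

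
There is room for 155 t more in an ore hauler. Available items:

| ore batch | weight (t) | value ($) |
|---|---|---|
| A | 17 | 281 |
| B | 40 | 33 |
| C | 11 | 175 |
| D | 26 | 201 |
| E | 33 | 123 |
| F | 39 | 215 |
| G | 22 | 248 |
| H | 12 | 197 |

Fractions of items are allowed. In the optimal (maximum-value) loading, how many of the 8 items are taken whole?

6

Greedy by value/weight ratio, highest first.
Order: A (281/17=16.53) > H (197/12=16.42) > C (175/11=15.91) > G (248/22=11.27) > D (201/26=7.73) > F (215/39=5.51) > E (123/33=3.73) > B (33/40=0.82)
Fill: take A (17 @ 281) → take H (12 @ 197) → take C (11 @ 175) → take G (22 @ 248) → take D (26 @ 201) → take F (39 @ 215) → take 28/33 of E → 104.36; 155/155 used.
6 item(s) taken whole; one partial (take 28/33 of E).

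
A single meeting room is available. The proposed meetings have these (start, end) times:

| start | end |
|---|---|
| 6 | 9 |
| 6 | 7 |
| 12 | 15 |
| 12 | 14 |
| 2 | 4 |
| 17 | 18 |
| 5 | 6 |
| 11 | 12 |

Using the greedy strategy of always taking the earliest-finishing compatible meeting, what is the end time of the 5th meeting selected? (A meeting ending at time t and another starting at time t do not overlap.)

14

Sorted by end: (2,4)  (5,6)  (6,7)  (6,9)  (11,12)  (12,14)  (12,15)  (17,18)
take (2,4); take (5,6); take (6,7); skip (6,9); take (11,12); take (12,14); skip (12,15); take (17,18).
Selected: (2,4) (5,6) (6,7) (11,12) (12,14) (17,18)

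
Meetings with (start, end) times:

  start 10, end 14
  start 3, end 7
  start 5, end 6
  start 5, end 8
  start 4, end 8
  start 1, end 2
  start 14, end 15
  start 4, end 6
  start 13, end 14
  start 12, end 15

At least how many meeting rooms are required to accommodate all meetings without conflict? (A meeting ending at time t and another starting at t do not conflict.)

Events (time:±→running): 1:+→1 2:-→0 3:+→1 4:+→2 4:+→3 5:+→4 5:+→5 … peak 5.

5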